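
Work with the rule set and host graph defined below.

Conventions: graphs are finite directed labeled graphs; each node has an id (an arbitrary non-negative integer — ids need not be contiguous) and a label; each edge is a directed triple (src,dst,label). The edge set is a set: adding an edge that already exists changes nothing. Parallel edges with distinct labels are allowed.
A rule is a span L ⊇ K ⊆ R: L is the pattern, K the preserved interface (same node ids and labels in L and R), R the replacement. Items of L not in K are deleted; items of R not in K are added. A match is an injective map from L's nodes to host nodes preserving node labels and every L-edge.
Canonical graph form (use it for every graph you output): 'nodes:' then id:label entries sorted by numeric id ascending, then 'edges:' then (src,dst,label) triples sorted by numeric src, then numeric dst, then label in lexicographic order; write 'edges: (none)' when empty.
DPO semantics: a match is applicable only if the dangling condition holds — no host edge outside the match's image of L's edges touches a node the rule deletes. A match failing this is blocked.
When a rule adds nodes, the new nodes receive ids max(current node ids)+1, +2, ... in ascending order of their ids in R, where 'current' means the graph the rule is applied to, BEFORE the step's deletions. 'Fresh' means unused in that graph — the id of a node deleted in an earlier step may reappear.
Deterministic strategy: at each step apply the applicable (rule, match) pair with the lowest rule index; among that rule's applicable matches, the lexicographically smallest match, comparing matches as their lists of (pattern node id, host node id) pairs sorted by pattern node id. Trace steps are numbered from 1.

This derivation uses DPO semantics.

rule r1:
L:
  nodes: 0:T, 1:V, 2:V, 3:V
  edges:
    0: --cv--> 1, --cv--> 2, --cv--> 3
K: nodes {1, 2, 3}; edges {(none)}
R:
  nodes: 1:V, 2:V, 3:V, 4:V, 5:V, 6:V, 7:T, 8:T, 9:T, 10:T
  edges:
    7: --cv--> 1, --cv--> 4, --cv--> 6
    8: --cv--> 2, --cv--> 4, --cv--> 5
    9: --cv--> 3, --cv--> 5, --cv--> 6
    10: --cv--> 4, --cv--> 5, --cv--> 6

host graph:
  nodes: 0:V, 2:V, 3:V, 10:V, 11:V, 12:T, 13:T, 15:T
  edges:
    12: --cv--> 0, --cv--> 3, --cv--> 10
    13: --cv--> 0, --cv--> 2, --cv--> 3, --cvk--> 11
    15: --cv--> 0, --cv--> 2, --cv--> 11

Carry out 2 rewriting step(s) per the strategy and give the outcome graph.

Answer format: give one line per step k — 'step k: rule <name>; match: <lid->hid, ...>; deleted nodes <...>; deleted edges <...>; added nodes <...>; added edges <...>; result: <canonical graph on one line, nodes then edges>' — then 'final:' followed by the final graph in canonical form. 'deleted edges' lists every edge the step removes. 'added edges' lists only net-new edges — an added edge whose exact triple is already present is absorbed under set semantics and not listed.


step 1: rule r1; match: 0->12, 1->0, 2->3, 3->10; deleted nodes 12; deleted edges (12,0,cv); (12,3,cv); (12,10,cv); added nodes 16, 17, 18, 19, 20, 21, 22; added edges (19,0,cv); (19,16,cv); (19,18,cv); (20,3,cv); (20,16,cv); (20,17,cv); (21,10,cv); (21,17,cv); (21,18,cv); (22,16,cv); (22,17,cv); (22,18,cv); result: nodes: 0:V, 2:V, 3:V, 10:V, 11:V, 13:T, 15:T, 16:V, 17:V, 18:V, 19:T, 20:T, 21:T, 22:T edges: (13,0,cv); (13,2,cv); (13,3,cv); (13,11,cvk); (15,0,cv); (15,2,cv); (15,11,cv); (19,0,cv); (19,16,cv); (19,18,cv); (20,3,cv); (20,16,cv); (20,17,cv); (21,10,cv); (21,17,cv); (21,18,cv); (22,16,cv); (22,17,cv); (22,18,cv)
step 2: rule r1; match: 0->15, 1->0, 2->2, 3->11; deleted nodes 15; deleted edges (15,0,cv); (15,2,cv); (15,11,cv); added nodes 23, 24, 25, 26, 27, 28, 29; added edges (26,0,cv); (26,23,cv); (26,25,cv); (27,2,cv); (27,23,cv); (27,24,cv); (28,11,cv); (28,24,cv); (28,25,cv); (29,23,cv); (29,24,cv); (29,25,cv); result: nodes: 0:V, 2:V, 3:V, 10:V, 11:V, 13:T, 16:V, 17:V, 18:V, 19:T, 20:T, 21:T, 22:T, 23:V, 24:V, 25:V, 26:T, 27:T, 28:T, 29:T edges: (13,0,cv); (13,2,cv); (13,3,cv); (13,11,cvk); (19,0,cv); (19,16,cv); (19,18,cv); (20,3,cv); (20,16,cv); (20,17,cv); (21,10,cv); (21,17,cv); (21,18,cv); (22,16,cv); (22,17,cv); (22,18,cv); (26,0,cv); (26,23,cv); (26,25,cv); (27,2,cv); (27,23,cv); (27,24,cv); (28,11,cv); (28,24,cv); (28,25,cv); (29,23,cv); (29,24,cv); (29,25,cv)
final:
nodes: 0:V, 2:V, 3:V, 10:V, 11:V, 13:T, 16:V, 17:V, 18:V, 19:T, 20:T, 21:T, 22:T, 23:V, 24:V, 25:V, 26:T, 27:T, 28:T, 29:T
edges: (13,0,cv); (13,2,cv); (13,3,cv); (13,11,cvk); (19,0,cv); (19,16,cv); (19,18,cv); (20,3,cv); (20,16,cv); (20,17,cv); (21,10,cv); (21,17,cv); (21,18,cv); (22,16,cv); (22,17,cv); (22,18,cv); (26,0,cv); (26,23,cv); (26,25,cv); (27,2,cv); (27,23,cv); (27,24,cv); (28,11,cv); (28,24,cv); (28,25,cv); (29,23,cv); (29,24,cv); (29,25,cv)


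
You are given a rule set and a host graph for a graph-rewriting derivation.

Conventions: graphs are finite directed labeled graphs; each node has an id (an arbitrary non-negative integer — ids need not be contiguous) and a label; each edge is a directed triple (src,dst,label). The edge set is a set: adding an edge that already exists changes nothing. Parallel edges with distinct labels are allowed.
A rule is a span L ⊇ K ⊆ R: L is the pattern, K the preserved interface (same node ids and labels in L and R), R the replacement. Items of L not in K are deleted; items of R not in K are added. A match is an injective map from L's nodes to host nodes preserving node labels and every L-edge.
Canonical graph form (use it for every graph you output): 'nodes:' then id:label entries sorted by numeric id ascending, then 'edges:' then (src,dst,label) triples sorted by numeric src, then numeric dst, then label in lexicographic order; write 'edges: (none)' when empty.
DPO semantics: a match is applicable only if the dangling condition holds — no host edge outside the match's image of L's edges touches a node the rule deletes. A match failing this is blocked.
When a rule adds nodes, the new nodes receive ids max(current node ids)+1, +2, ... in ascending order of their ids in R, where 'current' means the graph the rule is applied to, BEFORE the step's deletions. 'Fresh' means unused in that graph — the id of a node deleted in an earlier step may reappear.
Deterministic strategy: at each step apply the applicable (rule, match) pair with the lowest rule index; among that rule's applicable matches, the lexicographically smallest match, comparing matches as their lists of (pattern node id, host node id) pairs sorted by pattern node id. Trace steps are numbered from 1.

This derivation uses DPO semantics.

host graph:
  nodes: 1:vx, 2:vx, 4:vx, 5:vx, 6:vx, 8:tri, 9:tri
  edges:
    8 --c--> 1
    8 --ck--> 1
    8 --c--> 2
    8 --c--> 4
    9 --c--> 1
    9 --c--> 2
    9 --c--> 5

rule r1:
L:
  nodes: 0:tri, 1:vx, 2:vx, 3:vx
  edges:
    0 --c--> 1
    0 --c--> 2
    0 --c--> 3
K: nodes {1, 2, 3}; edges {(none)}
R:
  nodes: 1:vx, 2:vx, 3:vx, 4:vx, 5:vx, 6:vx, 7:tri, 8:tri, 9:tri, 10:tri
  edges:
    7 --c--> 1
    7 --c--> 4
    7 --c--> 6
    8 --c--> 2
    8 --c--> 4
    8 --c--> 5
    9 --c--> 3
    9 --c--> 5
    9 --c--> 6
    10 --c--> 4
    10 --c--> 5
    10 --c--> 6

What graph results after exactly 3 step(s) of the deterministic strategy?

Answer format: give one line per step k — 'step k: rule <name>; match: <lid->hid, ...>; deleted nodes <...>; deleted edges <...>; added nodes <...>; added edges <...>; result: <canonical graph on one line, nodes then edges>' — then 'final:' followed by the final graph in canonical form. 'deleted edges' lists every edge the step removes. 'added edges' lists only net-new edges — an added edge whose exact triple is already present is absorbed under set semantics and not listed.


step 1: rule r1; match: 0->9, 1->1, 2->2, 3->5; deleted nodes 9; deleted edges (9,1,c); (9,2,c); (9,5,c); added nodes 10, 11, 12, 13, 14, 15, 16; added edges (13,1,c); (13,10,c); (13,12,c); (14,2,c); (14,10,c); (14,11,c); (15,5,c); (15,11,c); (15,12,c); (16,10,c); (16,11,c); (16,12,c); result: nodes: 1:vx, 2:vx, 4:vx, 5:vx, 6:vx, 8:tri, 10:vx, 11:vx, 12:vx, 13:tri, 14:tri, 15:tri, 16:tri edges: (8,1,c); (8,1,ck); (8,2,c); (8,4,c); (13,1,c); (13,10,c); (13,12,c); (14,2,c); (14,10,c); (14,11,c); (15,5,c); (15,11,c); (15,12,c); (16,10,c); (16,11,c); (16,12,c)
step 2: rule r1; match: 0->13, 1->1, 2->10, 3->12; deleted nodes 13; deleted edges (13,1,c); (13,10,c); (13,12,c); added nodes 17, 18, 19, 20, 21, 22, 23; added edges (20,1,c); (20,17,c); (20,19,c); (21,10,c); (21,17,c); (21,18,c); (22,12,c); (22,18,c); (22,19,c); (23,17,c); (23,18,c); (23,19,c); result: nodes: 1:vx, 2:vx, 4:vx, 5:vx, 6:vx, 8:tri, 10:vx, 11:vx, 12:vx, 14:tri, 15:tri, 16:tri, 17:vx, 18:vx, 19:vx, 20:tri, 21:tri, 22:tri, 23:tri edges: (8,1,c); (8,1,ck); (8,2,c); (8,4,c); (14,2,c); (14,10,c); (14,11,c); (15,5,c); (15,11,c); (15,12,c); (16,10,c); (16,11,c); (16,12,c); (20,1,c); (20,17,c); (20,19,c); (21,10,c); (21,17,c); (21,18,c); (22,12,c); (22,18,c); (22,19,c); (23,17,c); (23,18,c); (23,19,c)
step 3: rule r1; match: 0->14, 1->2, 2->10, 3->11; deleted nodes 14; deleted edges (14,2,c); (14,10,c); (14,11,c); added nodes 24, 25, 26, 27, 28, 29, 30; added edges (27,2,c); (27,24,c); (27,26,c); (28,10,c); (28,24,c); (28,25,c); (29,11,c); (29,25,c); (29,26,c); (30,24,c); (30,25,c); (30,26,c); result: nodes: 1:vx, 2:vx, 4:vx, 5:vx, 6:vx, 8:tri, 10:vx, 11:vx, 12:vx, 15:tri, 16:tri, 17:vx, 18:vx, 19:vx, 20:tri, 21:tri, 22:tri, 23:tri, 24:vx, 25:vx, 26:vx, 27:tri, 28:tri, 29:tri, 30:tri edges: (8,1,c); (8,1,ck); (8,2,c); (8,4,c); (15,5,c); (15,11,c); (15,12,c); (16,10,c); (16,11,c); (16,12,c); (20,1,c); (20,17,c); (20,19,c); (21,10,c); (21,17,c); (21,18,c); (22,12,c); (22,18,c); (22,19,c); (23,17,c); (23,18,c); (23,19,c); (27,2,c); (27,24,c); (27,26,c); (28,10,c); (28,24,c); (28,25,c); (29,11,c); (29,25,c); (29,26,c); (30,24,c); (30,25,c); (30,26,c)
final:
nodes: 1:vx, 2:vx, 4:vx, 5:vx, 6:vx, 8:tri, 10:vx, 11:vx, 12:vx, 15:tri, 16:tri, 17:vx, 18:vx, 19:vx, 20:tri, 21:tri, 22:tri, 23:tri, 24:vx, 25:vx, 26:vx, 27:tri, 28:tri, 29:tri, 30:tri
edges: (8,1,c); (8,1,ck); (8,2,c); (8,4,c); (15,5,c); (15,11,c); (15,12,c); (16,10,c); (16,11,c); (16,12,c); (20,1,c); (20,17,c); (20,19,c); (21,10,c); (21,17,c); (21,18,c); (22,12,c); (22,18,c); (22,19,c); (23,17,c); (23,18,c); (23,19,c); (27,2,c); (27,24,c); (27,26,c); (28,10,c); (28,24,c); (28,25,c); (29,11,c); (29,25,c); (29,26,c); (30,24,c); (30,25,c); (30,26,c)


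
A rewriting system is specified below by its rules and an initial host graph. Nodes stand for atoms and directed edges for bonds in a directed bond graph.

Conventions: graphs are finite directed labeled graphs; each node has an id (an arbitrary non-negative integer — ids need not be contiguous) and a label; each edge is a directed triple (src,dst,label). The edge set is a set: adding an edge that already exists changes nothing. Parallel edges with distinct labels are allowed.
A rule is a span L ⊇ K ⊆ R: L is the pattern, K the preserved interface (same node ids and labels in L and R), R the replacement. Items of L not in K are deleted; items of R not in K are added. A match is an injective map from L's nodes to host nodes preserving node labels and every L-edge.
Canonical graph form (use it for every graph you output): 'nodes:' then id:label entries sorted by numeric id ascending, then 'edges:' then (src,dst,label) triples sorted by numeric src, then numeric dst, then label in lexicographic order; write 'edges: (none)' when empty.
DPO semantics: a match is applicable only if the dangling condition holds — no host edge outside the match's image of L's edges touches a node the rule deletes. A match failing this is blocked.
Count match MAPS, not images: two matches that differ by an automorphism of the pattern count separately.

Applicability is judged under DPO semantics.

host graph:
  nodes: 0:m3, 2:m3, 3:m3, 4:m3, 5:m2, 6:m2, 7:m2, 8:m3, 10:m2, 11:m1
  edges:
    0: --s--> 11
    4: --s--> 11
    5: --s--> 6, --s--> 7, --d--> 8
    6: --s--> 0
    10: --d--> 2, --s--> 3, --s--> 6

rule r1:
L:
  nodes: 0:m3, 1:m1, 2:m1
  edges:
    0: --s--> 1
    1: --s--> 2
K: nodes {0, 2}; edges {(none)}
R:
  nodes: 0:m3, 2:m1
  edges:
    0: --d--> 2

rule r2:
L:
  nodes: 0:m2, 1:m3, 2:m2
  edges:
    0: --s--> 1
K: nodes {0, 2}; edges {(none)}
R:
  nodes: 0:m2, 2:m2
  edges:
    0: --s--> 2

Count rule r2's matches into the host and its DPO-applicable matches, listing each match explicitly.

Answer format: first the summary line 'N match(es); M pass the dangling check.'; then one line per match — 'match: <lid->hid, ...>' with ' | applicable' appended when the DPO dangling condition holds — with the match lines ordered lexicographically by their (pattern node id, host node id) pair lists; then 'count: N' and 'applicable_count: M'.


6 match(es); 3 pass the dangling check.
match: 0->6, 1->0, 2->5
match: 0->6, 1->0, 2->7
match: 0->6, 1->0, 2->10
match: 0->10, 1->3, 2->5 | applicable
match: 0->10, 1->3, 2->6 | applicable
match: 0->10, 1->3, 2->7 | applicable
count: 6
applicable_count: 3


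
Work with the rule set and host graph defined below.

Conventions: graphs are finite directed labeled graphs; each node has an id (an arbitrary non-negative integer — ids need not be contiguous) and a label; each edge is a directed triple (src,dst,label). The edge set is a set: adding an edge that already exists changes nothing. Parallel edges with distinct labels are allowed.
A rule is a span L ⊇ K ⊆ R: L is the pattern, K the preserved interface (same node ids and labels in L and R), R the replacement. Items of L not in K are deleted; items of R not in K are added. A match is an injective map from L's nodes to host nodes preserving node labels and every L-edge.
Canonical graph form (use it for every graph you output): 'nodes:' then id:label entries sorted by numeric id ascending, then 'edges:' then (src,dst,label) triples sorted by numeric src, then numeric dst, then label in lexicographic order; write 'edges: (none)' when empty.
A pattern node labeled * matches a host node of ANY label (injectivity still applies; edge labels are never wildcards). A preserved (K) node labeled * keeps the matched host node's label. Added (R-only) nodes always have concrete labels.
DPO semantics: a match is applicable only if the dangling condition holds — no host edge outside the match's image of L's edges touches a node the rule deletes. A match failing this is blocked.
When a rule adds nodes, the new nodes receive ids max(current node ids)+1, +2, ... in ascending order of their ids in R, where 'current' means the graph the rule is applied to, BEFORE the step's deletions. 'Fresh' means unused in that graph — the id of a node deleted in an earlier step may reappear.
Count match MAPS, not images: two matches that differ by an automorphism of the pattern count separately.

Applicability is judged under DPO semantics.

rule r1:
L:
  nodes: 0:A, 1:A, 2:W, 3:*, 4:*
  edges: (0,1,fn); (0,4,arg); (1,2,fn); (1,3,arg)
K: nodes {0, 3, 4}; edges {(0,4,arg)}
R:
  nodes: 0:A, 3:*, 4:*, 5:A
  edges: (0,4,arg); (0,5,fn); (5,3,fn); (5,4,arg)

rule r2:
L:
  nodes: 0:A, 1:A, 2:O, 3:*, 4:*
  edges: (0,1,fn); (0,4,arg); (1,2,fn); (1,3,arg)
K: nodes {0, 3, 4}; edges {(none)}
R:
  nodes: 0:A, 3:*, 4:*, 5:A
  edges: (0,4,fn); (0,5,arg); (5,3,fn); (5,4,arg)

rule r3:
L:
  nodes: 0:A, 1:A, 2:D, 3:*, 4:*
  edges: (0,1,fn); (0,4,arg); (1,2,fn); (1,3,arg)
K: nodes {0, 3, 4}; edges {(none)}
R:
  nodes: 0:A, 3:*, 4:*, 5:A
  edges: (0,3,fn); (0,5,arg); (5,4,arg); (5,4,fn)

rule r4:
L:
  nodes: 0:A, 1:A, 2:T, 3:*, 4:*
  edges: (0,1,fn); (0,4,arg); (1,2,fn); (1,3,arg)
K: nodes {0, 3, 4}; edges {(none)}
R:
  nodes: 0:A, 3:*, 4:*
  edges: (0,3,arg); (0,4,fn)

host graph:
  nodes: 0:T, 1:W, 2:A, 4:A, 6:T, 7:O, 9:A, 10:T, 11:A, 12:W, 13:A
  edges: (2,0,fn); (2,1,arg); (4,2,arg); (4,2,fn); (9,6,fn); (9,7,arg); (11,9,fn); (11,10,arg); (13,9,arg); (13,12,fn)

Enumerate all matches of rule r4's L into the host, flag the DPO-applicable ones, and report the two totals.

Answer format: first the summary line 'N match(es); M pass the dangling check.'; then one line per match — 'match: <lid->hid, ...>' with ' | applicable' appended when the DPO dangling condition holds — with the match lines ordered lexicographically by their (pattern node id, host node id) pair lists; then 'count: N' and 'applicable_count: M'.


1 match(es); 0 pass the dangling check.
match: 0->11, 1->9, 2->6, 3->7, 4->10
count: 1
applicable_count: 0


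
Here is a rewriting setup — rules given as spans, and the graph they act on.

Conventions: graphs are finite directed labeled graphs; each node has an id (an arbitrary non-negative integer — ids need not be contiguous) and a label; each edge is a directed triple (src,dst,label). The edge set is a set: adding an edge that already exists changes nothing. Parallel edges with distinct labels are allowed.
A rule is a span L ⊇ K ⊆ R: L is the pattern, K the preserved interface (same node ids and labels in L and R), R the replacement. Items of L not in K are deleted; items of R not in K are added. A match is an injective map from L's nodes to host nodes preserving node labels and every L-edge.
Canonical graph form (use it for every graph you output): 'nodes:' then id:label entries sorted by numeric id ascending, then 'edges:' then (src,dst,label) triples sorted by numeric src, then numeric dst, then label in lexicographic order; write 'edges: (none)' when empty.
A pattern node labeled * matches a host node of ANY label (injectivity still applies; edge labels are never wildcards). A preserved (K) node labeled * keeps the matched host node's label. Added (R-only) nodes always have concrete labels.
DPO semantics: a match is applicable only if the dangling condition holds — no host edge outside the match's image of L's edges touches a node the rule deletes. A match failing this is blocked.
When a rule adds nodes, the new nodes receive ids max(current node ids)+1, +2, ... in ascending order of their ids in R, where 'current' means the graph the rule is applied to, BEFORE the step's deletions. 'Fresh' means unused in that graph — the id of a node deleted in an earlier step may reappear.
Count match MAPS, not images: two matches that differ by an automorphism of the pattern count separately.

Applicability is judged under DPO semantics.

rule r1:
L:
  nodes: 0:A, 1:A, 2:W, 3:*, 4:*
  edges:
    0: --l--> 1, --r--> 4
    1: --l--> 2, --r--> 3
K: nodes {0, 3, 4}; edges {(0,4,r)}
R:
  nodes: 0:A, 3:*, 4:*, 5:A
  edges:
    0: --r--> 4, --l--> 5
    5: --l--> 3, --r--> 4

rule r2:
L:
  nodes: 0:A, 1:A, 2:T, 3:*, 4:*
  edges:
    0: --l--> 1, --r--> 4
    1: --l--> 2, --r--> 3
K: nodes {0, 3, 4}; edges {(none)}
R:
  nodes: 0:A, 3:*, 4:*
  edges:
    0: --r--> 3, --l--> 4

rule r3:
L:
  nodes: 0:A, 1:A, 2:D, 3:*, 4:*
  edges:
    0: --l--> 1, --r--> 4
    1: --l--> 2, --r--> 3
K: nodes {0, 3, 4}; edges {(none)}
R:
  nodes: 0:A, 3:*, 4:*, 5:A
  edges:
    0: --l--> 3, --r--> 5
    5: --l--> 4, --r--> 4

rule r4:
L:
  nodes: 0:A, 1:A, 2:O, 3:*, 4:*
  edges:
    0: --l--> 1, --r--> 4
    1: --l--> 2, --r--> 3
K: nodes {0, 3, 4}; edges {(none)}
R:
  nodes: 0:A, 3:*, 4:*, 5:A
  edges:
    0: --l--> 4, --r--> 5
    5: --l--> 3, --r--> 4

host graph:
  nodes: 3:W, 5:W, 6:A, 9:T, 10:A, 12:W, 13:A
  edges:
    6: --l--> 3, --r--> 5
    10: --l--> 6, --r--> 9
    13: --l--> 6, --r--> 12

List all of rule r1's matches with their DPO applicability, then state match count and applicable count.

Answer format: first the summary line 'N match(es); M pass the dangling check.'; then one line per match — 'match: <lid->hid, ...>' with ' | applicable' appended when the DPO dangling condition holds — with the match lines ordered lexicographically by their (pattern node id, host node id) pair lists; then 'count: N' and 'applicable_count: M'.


2 match(es); 0 pass the dangling check.
match: 0->10, 1->6, 2->3, 3->5, 4->9
match: 0->13, 1->6, 2->3, 3->5, 4->12
count: 2
applicable_count: 0


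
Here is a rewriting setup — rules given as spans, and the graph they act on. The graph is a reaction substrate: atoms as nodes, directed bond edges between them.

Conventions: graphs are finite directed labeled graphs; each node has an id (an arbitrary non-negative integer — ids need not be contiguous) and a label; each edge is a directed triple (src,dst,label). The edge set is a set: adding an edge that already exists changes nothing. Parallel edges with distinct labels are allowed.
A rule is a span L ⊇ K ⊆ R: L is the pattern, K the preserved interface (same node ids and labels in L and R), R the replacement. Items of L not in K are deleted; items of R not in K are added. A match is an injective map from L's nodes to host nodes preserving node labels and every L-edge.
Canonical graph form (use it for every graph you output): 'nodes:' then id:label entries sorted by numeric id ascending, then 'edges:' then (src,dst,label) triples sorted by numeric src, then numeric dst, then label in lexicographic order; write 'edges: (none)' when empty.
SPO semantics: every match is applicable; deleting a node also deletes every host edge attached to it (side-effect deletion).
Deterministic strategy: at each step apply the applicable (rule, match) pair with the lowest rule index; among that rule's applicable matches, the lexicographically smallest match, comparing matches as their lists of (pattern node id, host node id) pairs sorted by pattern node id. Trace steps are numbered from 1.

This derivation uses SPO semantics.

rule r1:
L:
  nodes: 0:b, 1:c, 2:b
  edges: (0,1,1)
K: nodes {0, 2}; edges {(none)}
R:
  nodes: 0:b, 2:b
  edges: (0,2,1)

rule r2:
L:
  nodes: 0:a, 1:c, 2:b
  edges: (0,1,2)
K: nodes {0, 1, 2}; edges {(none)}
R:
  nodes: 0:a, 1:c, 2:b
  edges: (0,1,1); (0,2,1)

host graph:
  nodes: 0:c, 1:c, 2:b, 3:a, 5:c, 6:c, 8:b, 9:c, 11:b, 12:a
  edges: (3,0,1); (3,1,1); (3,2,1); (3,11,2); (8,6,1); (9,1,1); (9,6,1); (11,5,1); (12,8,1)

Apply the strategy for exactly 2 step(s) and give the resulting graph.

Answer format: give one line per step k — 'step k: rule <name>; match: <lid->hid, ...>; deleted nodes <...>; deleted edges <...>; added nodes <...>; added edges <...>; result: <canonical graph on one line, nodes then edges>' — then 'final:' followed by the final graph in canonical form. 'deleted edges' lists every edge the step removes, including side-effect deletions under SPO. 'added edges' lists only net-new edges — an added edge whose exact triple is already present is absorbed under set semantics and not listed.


step 1: rule r1; match: 0->8, 1->6, 2->2; deleted nodes 6; deleted edges (8,6,1); (9,6,1); added nodes (none); added edges (8,2,1); result: nodes: 0:c, 1:c, 2:b, 3:a, 5:c, 8:b, 9:c, 11:b, 12:a edges: (3,0,1); (3,1,1); (3,2,1); (3,11,2); (8,2,1); (9,1,1); (11,5,1); (12,8,1)
step 2: rule r1; match: 0->11, 1->5, 2->2; deleted nodes 5; deleted edges (11,5,1); added nodes (none); added edges (11,2,1); result: nodes: 0:c, 1:c, 2:b, 3:a, 8:b, 9:c, 11:b, 12:a edges: (3,0,1); (3,1,1); (3,2,1); (3,11,2); (8,2,1); (9,1,1); (11,2,1); (12,8,1)
final:
nodes: 0:c, 1:c, 2:b, 3:a, 8:b, 9:c, 11:b, 12:a
edges: (3,0,1); (3,1,1); (3,2,1); (3,11,2); (8,2,1); (9,1,1); (11,2,1); (12,8,1)


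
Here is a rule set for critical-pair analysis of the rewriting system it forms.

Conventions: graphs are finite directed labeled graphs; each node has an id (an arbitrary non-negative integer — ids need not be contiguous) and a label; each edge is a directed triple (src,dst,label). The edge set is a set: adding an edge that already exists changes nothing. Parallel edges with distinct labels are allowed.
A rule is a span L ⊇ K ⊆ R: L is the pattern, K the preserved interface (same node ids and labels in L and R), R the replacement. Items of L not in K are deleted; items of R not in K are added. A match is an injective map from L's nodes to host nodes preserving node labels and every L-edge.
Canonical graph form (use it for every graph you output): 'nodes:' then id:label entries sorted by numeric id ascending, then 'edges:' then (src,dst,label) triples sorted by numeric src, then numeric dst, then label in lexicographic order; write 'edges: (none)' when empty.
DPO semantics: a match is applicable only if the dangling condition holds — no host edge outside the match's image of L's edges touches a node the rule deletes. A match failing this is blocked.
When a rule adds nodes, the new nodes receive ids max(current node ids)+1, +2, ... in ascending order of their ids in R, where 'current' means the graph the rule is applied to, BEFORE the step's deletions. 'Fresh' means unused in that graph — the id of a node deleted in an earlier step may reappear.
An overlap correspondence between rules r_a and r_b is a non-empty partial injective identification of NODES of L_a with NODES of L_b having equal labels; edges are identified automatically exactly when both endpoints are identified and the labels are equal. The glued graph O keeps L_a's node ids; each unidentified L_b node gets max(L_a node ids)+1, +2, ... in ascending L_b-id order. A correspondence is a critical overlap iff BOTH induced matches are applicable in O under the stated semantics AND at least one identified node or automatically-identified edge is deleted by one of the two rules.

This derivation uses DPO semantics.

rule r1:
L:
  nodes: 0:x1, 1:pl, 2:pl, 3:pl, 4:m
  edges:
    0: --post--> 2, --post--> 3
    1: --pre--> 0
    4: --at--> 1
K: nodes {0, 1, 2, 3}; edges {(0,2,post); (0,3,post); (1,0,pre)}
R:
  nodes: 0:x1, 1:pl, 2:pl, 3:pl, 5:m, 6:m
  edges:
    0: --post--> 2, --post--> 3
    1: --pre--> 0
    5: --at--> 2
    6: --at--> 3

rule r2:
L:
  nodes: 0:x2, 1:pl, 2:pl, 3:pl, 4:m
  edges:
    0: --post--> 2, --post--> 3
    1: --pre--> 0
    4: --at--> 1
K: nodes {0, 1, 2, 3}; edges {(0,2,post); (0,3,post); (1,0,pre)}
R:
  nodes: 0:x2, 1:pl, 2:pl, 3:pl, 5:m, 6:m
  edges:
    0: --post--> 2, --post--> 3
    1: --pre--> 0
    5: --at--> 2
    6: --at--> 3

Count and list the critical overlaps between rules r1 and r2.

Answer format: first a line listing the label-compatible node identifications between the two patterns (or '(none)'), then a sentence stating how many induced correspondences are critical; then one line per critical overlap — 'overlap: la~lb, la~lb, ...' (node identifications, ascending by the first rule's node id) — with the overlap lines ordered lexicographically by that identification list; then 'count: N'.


label-compatible node identifications between L(r1) and L(r2): 1~1, 1~2, 1~3, 2~1, 2~2, 2~3, 3~1, 3~2, 3~3, 4~4
7 of the induced correspondences are critical overlaps of r1 and r2.
overlap: 1~1, 2~2, 3~3, 4~4
overlap: 1~1, 2~2, 4~4
overlap: 1~1, 2~3, 3~2, 4~4
overlap: 1~1, 2~3, 4~4
overlap: 1~1, 3~2, 4~4
overlap: 1~1, 3~3, 4~4
overlap: 1~1, 4~4
count: 7


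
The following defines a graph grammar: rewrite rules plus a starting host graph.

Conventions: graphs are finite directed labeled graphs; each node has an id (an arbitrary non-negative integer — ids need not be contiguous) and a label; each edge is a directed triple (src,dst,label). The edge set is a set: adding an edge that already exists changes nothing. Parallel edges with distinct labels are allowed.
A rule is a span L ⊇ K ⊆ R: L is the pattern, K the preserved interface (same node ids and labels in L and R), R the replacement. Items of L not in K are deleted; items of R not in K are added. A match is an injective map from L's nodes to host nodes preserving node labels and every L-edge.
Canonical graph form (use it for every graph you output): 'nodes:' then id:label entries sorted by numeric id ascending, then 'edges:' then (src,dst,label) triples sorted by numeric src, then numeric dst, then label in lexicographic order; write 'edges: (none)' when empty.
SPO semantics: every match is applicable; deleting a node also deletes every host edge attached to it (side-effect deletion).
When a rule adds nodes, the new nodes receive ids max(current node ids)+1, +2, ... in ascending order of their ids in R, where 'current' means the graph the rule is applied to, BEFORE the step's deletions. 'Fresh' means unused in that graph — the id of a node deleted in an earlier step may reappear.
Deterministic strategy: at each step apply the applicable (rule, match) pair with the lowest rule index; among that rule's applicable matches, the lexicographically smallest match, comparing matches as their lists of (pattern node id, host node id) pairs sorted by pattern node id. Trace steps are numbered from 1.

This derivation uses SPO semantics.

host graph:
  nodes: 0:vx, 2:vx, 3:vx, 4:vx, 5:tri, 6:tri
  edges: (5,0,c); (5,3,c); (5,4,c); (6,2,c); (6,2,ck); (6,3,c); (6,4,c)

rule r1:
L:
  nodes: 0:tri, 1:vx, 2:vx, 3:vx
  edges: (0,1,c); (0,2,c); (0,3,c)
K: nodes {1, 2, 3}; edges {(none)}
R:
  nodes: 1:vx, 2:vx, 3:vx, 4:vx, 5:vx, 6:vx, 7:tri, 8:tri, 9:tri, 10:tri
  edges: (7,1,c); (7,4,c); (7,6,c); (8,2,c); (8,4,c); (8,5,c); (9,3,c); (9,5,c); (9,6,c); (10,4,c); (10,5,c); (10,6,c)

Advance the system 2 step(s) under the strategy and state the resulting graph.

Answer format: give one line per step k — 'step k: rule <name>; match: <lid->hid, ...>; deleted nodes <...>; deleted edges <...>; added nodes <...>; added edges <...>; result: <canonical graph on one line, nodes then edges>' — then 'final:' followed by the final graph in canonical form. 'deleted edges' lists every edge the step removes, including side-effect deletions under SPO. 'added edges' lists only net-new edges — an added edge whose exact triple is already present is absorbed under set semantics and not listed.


step 1: rule r1; match: 0->5, 1->0, 2->3, 3->4; deleted nodes 5; deleted edges (5,0,c); (5,3,c); (5,4,c); added nodes 7, 8, 9, 10, 11, 12, 13; added edges (10,0,c); (10,7,c); (10,9,c); (11,3,c); (11,7,c); (11,8,c); (12,4,c); (12,8,c); (12,9,c); (13,7,c); (13,8,c); (13,9,c); result: nodes: 0:vx, 2:vx, 3:vx, 4:vx, 6:tri, 7:vx, 8:vx, 9:vx, 10:tri, 11:tri, 12:tri, 13:tri edges: (6,2,c); (6,2,ck); (6,3,c); (6,4,c); (10,0,c); (10,7,c); (10,9,c); (11,3,c); (11,7,c); (11,8,c); (12,4,c); (12,8,c); (12,9,c); (13,7,c); (13,8,c); (13,9,c)
step 2: rule r1; match: 0->6, 1->2, 2->3, 3->4; deleted nodes 6; deleted edges (6,2,c); (6,2,ck); (6,3,c); (6,4,c); added nodes 14, 15, 16, 17, 18, 19, 20; added edges (17,2,c); (17,14,c); (17,16,c); (18,3,c); (18,14,c); (18,15,c); (19,4,c); (19,15,c); (19,16,c); (20,14,c); (20,15,c); (20,16,c); result: nodes: 0:vx, 2:vx, 3:vx, 4:vx, 7:vx, 8:vx, 9:vx, 10:tri, 11:tri, 12:tri, 13:tri, 14:vx, 15:vx, 16:vx, 17:tri, 18:tri, 19:tri, 20:tri edges: (10,0,c); (10,7,c); (10,9,c); (11,3,c); (11,7,c); (11,8,c); (12,4,c); (12,8,c); (12,9,c); (13,7,c); (13,8,c); (13,9,c); (17,2,c); (17,14,c); (17,16,c); (18,3,c); (18,14,c); (18,15,c); (19,4,c); (19,15,c); (19,16,c); (20,14,c); (20,15,c); (20,16,c)
final:
nodes: 0:vx, 2:vx, 3:vx, 4:vx, 7:vx, 8:vx, 9:vx, 10:tri, 11:tri, 12:tri, 13:tri, 14:vx, 15:vx, 16:vx, 17:tri, 18:tri, 19:tri, 20:tri
edges: (10,0,c); (10,7,c); (10,9,c); (11,3,c); (11,7,c); (11,8,c); (12,4,c); (12,8,c); (12,9,c); (13,7,c); (13,8,c); (13,9,c); (17,2,c); (17,14,c); (17,16,c); (18,3,c); (18,14,c); (18,15,c); (19,4,c); (19,15,c); (19,16,c); (20,14,c); (20,15,c); (20,16,c)


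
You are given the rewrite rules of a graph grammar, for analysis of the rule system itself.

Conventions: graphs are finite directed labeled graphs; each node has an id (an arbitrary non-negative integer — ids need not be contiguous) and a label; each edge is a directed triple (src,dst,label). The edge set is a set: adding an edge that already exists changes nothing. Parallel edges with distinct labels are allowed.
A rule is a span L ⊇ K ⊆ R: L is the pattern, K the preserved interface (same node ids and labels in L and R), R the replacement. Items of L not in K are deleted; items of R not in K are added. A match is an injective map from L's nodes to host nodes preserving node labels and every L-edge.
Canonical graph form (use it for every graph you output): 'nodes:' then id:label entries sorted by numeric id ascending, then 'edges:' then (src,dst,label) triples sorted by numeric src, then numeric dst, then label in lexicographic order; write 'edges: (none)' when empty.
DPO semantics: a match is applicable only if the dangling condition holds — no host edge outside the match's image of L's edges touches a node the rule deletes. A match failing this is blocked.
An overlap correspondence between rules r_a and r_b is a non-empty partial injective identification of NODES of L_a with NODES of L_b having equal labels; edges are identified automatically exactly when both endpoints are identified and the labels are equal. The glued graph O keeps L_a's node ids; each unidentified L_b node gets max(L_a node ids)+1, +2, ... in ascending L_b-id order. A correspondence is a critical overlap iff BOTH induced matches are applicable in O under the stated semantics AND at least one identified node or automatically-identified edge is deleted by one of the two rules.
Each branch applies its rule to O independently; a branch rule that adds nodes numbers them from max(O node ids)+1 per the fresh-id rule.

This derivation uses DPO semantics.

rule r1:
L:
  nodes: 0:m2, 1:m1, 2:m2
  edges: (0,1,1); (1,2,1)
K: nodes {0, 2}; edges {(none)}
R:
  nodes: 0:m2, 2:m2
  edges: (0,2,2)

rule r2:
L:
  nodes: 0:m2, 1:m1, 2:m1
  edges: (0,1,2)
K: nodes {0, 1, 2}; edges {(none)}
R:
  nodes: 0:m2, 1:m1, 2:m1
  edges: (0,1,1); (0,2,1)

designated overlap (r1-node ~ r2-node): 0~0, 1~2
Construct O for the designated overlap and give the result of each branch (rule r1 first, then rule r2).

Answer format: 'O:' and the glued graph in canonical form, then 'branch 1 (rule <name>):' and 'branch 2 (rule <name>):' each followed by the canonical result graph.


O:
nodes: 0:m2, 1:m1, 2:m2, 3:m1
edges: (0,1,1); (0,3,2); (1,2,1)
branch 1 (rule r1):
nodes: 0:m2, 2:m2, 3:m1
edges: (0,2,2); (0,3,2)
branch 2 (rule r2):
nodes: 0:m2, 1:m1, 2:m2, 3:m1
edges: (0,1,1); (0,3,1); (1,2,1)


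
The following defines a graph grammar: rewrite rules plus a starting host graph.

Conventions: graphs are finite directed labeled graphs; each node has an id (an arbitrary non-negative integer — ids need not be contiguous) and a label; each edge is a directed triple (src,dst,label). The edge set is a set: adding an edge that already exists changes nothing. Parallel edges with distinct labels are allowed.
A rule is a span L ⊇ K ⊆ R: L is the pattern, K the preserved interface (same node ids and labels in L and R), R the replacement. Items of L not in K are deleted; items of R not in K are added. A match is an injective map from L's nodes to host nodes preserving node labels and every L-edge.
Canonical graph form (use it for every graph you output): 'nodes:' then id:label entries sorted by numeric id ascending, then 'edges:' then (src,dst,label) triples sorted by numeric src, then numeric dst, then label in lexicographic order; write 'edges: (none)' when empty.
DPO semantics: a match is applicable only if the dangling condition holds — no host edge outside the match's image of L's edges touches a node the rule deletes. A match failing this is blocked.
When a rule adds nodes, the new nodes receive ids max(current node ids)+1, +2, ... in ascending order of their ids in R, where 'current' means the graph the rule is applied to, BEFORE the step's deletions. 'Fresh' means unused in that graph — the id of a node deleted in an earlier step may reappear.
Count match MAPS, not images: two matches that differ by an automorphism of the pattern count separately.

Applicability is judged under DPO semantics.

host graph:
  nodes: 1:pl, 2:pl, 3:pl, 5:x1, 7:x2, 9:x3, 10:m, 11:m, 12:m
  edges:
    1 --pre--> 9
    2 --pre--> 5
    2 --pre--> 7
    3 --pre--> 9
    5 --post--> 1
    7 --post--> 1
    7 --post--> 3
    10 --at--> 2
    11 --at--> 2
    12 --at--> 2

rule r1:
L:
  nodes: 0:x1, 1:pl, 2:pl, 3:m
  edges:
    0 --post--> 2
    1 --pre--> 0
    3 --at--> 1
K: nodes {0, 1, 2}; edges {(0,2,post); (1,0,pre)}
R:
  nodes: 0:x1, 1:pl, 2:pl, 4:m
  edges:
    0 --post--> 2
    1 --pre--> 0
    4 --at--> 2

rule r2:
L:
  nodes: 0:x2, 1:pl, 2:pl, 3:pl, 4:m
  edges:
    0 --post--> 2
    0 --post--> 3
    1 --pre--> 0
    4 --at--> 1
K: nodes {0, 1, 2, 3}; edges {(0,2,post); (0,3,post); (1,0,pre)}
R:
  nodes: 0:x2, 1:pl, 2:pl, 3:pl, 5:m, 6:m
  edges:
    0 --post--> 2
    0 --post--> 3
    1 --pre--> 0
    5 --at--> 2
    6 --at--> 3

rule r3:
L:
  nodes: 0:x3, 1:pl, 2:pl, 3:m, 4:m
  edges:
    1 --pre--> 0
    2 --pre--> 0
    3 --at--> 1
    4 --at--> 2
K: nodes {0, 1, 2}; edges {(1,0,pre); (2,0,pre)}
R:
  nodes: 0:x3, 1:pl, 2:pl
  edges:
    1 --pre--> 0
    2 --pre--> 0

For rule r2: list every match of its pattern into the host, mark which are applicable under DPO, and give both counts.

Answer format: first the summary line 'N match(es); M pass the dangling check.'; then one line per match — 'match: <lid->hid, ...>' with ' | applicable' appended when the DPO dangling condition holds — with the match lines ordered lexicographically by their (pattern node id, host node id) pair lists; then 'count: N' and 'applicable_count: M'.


6 match(es); 6 pass the dangling check.
match: 0->7, 1->2, 2->1, 3->3, 4->10 | applicable
match: 0->7, 1->2, 2->1, 3->3, 4->11 | applicable
match: 0->7, 1->2, 2->1, 3->3, 4->12 | applicable
match: 0->7, 1->2, 2->3, 3->1, 4->10 | applicable
match: 0->7, 1->2, 2->3, 3->1, 4->11 | applicable
match: 0->7, 1->2, 2->3, 3->1, 4->12 | applicable
count: 6
applicable_count: 6


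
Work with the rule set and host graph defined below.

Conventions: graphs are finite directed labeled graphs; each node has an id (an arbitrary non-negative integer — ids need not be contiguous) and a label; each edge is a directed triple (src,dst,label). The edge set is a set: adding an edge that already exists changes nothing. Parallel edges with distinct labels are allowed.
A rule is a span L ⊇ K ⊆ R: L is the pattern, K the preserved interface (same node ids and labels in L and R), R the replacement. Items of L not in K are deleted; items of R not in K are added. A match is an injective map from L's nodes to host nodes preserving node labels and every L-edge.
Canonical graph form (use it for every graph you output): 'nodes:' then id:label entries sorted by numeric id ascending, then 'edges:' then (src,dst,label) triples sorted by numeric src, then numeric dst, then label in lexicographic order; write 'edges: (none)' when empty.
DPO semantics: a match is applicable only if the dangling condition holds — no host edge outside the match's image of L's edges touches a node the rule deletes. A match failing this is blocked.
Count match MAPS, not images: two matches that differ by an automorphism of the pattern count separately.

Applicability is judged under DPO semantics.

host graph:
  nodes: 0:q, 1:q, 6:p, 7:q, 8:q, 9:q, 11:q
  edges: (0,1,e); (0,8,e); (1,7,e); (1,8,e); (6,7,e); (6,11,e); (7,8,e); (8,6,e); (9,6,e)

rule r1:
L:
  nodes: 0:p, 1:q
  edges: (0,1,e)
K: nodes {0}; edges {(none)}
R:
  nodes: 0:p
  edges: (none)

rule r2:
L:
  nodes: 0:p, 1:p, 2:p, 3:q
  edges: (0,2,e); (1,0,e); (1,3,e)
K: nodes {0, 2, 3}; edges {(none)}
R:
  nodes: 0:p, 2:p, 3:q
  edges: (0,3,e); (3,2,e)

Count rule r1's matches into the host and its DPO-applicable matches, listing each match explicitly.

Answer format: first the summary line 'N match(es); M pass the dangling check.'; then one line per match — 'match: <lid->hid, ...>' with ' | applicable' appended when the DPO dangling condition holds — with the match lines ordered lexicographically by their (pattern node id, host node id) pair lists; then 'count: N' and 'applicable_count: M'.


2 match(es); 1 pass the dangling check.
match: 0->6, 1->7
match: 0->6, 1->11 | applicable
count: 2
applicable_count: 1


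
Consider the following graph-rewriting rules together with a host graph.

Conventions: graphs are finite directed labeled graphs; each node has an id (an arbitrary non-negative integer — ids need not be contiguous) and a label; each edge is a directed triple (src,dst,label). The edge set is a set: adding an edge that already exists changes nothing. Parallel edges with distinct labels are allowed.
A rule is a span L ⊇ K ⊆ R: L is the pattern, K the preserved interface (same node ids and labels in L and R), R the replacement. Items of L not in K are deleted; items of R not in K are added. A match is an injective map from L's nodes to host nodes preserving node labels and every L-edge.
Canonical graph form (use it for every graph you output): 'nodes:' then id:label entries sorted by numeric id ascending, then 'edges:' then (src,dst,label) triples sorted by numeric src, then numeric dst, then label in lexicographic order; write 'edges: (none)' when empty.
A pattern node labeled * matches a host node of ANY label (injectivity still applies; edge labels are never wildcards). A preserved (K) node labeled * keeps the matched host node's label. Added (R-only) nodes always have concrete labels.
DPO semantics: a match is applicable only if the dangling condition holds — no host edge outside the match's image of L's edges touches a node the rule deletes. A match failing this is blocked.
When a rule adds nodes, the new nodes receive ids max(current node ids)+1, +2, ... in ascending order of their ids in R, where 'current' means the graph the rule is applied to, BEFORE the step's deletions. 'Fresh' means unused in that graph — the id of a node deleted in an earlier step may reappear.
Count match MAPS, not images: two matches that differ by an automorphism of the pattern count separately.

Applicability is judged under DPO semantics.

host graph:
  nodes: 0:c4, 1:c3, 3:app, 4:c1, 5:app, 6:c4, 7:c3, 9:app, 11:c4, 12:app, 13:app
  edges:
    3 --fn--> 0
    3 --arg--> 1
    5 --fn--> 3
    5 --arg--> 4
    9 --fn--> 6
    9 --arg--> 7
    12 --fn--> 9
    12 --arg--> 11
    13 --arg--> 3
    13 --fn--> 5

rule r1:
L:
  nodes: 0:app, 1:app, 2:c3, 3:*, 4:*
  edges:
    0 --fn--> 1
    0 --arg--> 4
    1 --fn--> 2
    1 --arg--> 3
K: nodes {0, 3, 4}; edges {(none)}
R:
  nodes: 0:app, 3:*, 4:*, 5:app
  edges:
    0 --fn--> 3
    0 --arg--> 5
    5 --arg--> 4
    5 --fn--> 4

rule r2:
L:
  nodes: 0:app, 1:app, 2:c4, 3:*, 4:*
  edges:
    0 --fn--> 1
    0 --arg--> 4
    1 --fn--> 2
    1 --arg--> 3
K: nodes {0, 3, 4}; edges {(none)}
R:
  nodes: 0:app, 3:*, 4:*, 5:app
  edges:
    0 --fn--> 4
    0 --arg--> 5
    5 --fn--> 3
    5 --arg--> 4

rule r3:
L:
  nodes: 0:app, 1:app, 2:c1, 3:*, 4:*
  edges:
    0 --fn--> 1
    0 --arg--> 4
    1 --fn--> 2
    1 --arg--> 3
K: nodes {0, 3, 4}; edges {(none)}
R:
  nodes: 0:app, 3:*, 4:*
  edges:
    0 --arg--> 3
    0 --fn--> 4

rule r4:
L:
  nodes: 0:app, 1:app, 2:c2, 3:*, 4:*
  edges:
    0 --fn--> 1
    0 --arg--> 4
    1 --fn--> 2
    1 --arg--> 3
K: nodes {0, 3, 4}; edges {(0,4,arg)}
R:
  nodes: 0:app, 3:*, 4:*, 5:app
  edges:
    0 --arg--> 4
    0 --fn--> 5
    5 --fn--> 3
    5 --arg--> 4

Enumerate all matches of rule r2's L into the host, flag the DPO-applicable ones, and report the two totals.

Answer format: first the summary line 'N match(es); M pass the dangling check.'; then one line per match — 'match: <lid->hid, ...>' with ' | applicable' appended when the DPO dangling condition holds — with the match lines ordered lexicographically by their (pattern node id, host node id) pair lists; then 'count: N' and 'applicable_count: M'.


2 match(es); 1 pass the dangling check.
match: 0->5, 1->3, 2->0, 3->1, 4->4
match: 0->12, 1->9, 2->6, 3->7, 4->11 | applicable
count: 2
applicable_count: 1
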